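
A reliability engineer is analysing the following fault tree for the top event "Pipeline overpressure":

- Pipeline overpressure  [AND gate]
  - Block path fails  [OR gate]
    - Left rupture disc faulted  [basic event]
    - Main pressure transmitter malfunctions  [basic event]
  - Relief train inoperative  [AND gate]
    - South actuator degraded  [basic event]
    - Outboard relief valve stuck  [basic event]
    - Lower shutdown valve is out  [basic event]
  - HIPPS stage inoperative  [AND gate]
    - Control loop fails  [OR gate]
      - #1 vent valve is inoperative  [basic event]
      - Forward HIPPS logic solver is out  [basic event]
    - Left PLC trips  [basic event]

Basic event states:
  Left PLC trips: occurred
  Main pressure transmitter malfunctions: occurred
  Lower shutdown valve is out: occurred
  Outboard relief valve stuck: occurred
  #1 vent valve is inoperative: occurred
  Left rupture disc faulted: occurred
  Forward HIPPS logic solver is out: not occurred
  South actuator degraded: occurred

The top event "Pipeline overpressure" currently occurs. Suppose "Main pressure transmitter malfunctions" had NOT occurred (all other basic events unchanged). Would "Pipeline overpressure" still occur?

Counterfactual: set "Main pressure transmitter malfunctions" to not occurred.
Block path fails [OR]: Left rupture disc faulted=occurs, Main pressure transmitter malfunctions=not → at least one input occurs → occurs.
Relief train inoperative [AND]: South actuator degraded=occurs, Outboard relief valve stuck=occurs, Lower shutdown valve is out=occurs → all inputs occur → occurs.
Control loop fails [OR]: #1 vent valve is inoperative=occurs, Forward HIPPS logic solver is out=not → at least one input occurs → occurs.
HIPPS stage inoperative [AND]: Control loop fails=occurs, Left PLC trips=occurs → all inputs occur → occurs.
Pipeline overpressure [AND]: Block path fails=occurs, Relief train inoperative=occurs, HIPPS stage inoperative=occurs → all inputs occur → occurs.

Yes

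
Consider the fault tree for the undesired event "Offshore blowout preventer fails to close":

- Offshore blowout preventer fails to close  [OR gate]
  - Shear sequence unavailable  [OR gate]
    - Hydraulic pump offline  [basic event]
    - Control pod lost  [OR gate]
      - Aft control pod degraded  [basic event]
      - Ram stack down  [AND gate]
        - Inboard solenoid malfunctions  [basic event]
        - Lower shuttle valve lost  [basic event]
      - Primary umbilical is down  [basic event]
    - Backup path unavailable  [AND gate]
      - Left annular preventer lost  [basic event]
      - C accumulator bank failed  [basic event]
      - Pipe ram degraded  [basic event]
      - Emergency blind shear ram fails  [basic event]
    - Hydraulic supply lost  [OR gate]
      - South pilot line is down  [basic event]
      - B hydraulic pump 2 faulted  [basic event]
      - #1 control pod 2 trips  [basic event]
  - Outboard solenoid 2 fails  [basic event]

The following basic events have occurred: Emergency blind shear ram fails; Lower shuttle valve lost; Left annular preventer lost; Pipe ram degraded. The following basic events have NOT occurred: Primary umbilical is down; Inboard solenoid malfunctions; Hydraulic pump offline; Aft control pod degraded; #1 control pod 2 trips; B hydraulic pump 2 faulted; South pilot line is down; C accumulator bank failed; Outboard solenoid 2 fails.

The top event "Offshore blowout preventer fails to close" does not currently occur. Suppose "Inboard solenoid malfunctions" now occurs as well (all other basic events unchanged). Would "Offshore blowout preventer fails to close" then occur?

Yes

Counterfactual: set "Inboard solenoid malfunctions" to occurred.
Ram stack down [AND]: Inboard solenoid malfunctions=occurs, Lower shuttle valve lost=occurs → all inputs occur → occurs.
Control pod lost [OR]: Aft control pod degraded=not, Ram stack down=occurs, Primary umbilical is down=not → at least one input occurs → occurs.
Backup path unavailable [AND]: Left annular preventer lost=occurs, C accumulator bank failed=not, Pipe ram degraded=occurs, Emergency blind shear ram fails=occurs → not all inputs occur → does not occur.
Hydraulic supply lost [OR]: South pilot line is down=not, B hydraulic pump 2 faulted=not, #1 control pod 2 trips=not → no input occurs → does not occur.
Shear sequence unavailable [OR]: Hydraulic pump offline=not, Control pod lost=occurs, Backup path unavailable=not, Hydraulic supply lost=not → at least one input occurs → occurs.
Offshore blowout preventer fails to close [OR]: Shear sequence unavailable=occurs, Outboard solenoid 2 fails=not → at least one input occurs → occurs.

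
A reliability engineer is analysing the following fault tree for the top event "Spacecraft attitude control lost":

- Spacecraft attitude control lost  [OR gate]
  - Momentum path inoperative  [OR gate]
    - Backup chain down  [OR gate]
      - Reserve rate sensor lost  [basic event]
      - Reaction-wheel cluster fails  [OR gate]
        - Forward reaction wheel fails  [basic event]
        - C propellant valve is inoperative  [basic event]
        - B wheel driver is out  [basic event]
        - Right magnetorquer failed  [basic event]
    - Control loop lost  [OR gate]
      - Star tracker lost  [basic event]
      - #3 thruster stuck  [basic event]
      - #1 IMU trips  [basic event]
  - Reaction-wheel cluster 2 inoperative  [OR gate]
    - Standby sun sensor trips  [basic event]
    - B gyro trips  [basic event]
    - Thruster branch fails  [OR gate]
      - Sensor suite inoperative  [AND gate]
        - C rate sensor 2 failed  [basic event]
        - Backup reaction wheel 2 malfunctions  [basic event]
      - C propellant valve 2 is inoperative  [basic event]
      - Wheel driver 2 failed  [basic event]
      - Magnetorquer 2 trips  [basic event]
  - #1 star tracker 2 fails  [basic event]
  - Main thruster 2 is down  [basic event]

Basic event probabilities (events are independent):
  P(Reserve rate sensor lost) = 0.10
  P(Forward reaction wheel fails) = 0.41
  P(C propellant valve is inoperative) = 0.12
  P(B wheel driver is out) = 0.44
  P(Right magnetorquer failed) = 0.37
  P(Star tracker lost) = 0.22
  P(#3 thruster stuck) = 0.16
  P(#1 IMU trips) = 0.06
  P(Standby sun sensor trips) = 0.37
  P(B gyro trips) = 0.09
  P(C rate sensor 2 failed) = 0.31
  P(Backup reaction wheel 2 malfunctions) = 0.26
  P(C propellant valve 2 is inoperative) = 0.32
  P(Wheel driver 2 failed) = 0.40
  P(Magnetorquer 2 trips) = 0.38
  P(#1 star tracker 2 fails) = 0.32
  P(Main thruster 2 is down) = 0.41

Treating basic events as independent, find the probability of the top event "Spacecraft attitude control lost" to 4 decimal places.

0.9946

P(Reaction-wheel cluster fails) [OR] = 1 − (1−0.41) × (1−0.12) × (1−0.44) × (1−0.37) = 0.816826
P(Backup chain down) [OR] = 1 − (1−0.10) × (1−0.816826) = 0.835143
P(Control loop lost) [OR] = 1 − (1−0.22) × (1−0.16) × (1−0.06) = 0.384112
P(Momentum path inoperative) [OR] = 1 − (1−0.835143) × (1−0.384112) = 0.898467
P(Sensor suite inoperative) [AND] = 0.31 × 0.26 = 0.080600
P(Thruster branch fails) [OR] = 1 − (1−0.080600) × (1−0.32) × (1−0.40) × (1−0.38) = 0.767429
P(Reaction-wheel cluster 2 inoperative) [OR] = 1 − (1−0.37) × (1−0.09) × (1−0.767429) = 0.866667
P(Spacecraft attitude control lost) [OR] = 1 − (1−0.898467) × (1−0.866667) × (1−0.32) × (1−0.41) = 0.994569
Rounded to 4 decimal places: P(Spacecraft attitude control lost) ≈ 0.9946.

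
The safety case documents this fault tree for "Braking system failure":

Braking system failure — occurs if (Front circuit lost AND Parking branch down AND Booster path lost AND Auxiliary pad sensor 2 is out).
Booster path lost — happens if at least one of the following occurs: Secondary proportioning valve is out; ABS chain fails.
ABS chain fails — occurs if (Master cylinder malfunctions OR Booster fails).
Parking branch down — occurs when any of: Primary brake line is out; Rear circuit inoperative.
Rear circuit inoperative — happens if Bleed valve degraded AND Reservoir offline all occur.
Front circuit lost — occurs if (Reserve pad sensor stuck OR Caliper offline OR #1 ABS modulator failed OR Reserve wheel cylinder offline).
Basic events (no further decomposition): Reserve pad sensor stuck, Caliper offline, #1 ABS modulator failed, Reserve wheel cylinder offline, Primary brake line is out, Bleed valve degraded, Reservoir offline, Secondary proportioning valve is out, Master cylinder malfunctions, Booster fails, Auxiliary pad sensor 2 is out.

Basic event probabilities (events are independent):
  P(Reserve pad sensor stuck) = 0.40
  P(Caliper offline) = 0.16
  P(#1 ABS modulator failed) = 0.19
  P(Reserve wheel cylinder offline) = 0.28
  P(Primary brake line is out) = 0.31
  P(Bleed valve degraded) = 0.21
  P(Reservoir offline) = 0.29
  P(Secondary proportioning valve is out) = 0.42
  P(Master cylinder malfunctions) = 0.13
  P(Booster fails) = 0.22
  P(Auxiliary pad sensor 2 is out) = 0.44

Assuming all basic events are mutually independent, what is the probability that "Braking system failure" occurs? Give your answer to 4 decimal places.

0.0663

P(Front circuit lost) [OR] = 1 − (1−0.40) × (1−0.16) × (1−0.19) × (1−0.28) = 0.706067
P(Rear circuit inoperative) [AND] = 0.21 × 0.29 = 0.060900
P(Parking branch down) [OR] = 1 − (1−0.31) × (1−0.060900) = 0.352021
P(ABS chain fails) [OR] = 1 − (1−0.13) × (1−0.22) = 0.321400
P(Booster path lost) [OR] = 1 − (1−0.42) × (1−0.321400) = 0.606412
P(Braking system failure) [AND] = 0.706067 × 0.352021 × 0.606412 × 0.44 = 0.066319
Rounded to 4 decimal places: P(Braking system failure) ≈ 0.0663.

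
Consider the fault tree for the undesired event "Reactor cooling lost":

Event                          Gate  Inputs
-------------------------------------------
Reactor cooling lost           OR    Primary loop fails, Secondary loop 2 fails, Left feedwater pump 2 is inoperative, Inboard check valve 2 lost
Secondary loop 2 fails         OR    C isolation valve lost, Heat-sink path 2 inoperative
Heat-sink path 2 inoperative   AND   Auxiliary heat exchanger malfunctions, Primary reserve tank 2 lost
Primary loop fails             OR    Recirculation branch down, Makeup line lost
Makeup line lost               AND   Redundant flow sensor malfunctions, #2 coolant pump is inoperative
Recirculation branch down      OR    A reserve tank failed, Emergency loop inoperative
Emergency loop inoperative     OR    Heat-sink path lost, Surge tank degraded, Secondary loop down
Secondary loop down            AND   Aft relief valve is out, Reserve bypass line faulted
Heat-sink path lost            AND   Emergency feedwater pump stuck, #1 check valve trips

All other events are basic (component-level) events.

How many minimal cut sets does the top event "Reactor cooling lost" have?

9

Heat-sink path lost [AND]: one cut set from each child combined → 1 × 1 = 1 cut set(s).
Secondary loop down [AND]: one cut set from each child combined → 1 × 1 = 1 cut set(s).
Emergency loop inoperative [OR]: union of children's cut sets → 3 cut set(s).
Recirculation branch down [OR]: union of children's cut sets → 4 cut set(s).
Makeup line lost [AND]: one cut set from each child combined → 1 × 1 = 1 cut set(s).
Primary loop fails [OR]: union of children's cut sets → 5 cut set(s).
Heat-sink path 2 inoperative [AND]: one cut set from each child combined → 1 × 1 = 1 cut set(s).
Secondary loop 2 fails [OR]: union of children's cut sets → 2 cut set(s).
Reactor cooling lost [OR]: union of children's cut sets → 9 cut set(s).
Minimal cut sets: {A reserve tank failed}; {#1 check valve trips, Emergency feedwater pump stuck}; {Surge tank degraded}; {Aft relief valve is out, Reserve bypass line faulted}; {#2 coolant pump is inoperative, Redundant flow sensor malfunctions}; {C isolation valve lost}; {Auxiliary heat exchanger malfunctions, Primary reserve tank 2 lost}; {Left feedwater pump 2 is inoperative}; {Inboard check valve 2 lost}.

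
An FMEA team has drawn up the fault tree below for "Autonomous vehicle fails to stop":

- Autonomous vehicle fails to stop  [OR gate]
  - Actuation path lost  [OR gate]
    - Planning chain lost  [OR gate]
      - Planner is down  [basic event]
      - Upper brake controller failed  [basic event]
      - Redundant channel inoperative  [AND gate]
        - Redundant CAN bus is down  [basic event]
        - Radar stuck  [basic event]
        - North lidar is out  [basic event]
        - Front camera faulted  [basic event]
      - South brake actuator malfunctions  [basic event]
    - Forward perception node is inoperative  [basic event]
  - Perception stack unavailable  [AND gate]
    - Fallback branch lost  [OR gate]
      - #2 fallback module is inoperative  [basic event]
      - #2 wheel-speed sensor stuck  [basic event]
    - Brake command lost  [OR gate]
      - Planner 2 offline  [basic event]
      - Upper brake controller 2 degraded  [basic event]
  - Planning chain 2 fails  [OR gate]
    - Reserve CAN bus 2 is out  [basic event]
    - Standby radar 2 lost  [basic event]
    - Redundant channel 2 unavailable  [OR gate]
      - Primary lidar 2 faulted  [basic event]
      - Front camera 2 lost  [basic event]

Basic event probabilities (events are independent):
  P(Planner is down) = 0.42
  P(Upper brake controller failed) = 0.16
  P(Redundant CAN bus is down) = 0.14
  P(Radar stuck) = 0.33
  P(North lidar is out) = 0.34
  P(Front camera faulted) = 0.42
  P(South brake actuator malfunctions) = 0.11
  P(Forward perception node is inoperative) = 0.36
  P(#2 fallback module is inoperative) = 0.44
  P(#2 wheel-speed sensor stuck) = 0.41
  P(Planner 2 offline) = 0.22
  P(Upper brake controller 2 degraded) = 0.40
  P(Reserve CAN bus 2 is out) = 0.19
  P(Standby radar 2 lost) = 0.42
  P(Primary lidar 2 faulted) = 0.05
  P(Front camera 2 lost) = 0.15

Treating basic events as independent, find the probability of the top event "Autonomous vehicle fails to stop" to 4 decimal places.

P(Redundant channel inoperative) [AND] = 0.14 × 0.33 × 0.34 × 0.42 = 0.006597
P(Planning chain lost) [OR] = 1 − (1−0.42) × (1−0.16) × (1−0.006597) × (1−0.11) = 0.569253
P(Actuation path lost) [OR] = 1 − (1−0.569253) × (1−0.36) = 0.724322
P(Fallback branch lost) [OR] = 1 − (1−0.44) × (1−0.41) = 0.669600
P(Brake command lost) [OR] = 1 − (1−0.22) × (1−0.40) = 0.532000
P(Perception stack unavailable) [AND] = 0.669600 × 0.532000 = 0.356227
P(Redundant channel 2 unavailable) [OR] = 1 − (1−0.05) × (1−0.15) = 0.192500
P(Planning chain 2 fails) [OR] = 1 − (1−0.19) × (1−0.42) × (1−0.192500) = 0.620637
P(Autonomous vehicle fails to stop) [OR] = 1 − (1−0.724322) × (1−0.356227) × (1−0.620637) = 0.932673
Rounded to 4 decimal places: P(Autonomous vehicle fails to stop) ≈ 0.9327.

0.9327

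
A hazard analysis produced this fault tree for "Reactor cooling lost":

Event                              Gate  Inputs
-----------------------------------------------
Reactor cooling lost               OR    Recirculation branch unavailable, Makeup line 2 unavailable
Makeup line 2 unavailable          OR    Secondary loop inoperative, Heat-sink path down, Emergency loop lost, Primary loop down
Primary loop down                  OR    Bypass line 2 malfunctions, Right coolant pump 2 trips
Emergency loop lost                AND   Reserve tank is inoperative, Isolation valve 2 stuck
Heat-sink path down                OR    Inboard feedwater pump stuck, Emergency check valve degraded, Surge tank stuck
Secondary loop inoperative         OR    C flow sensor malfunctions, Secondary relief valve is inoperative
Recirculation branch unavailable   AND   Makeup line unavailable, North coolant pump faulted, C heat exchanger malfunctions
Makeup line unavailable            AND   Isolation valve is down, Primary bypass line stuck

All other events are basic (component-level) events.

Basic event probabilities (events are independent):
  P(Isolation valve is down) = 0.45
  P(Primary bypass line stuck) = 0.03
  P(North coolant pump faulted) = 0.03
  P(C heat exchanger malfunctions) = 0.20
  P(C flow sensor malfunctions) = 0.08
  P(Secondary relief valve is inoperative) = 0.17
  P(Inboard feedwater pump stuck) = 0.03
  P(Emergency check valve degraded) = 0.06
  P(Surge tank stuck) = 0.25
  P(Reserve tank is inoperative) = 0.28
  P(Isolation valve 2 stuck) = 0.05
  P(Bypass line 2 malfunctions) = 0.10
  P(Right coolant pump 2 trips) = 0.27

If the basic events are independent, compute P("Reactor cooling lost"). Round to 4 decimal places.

0.6618

P(Makeup line unavailable) [AND] = 0.45 × 0.03 = 0.013500
P(Recirculation branch unavailable) [AND] = 0.013500 × 0.03 × 0.20 = 0.000081
P(Secondary loop inoperative) [OR] = 1 − (1−0.08) × (1−0.17) = 0.236400
P(Heat-sink path down) [OR] = 1 − (1−0.03) × (1−0.06) × (1−0.25) = 0.316150
P(Emergency loop lost) [AND] = 0.28 × 0.05 = 0.014000
P(Primary loop down) [OR] = 1 − (1−0.10) × (1−0.27) = 0.343000
P(Makeup line 2 unavailable) [OR] = 1 − (1−0.236400) × (1−0.316150) × (1−0.014000) × (1−0.343000) = 0.661726
P(Reactor cooling lost) [OR] = 1 − (1−0.000081) × (1−0.661726) = 0.661753
Rounded to 4 decimal places: P(Reactor cooling lost) ≈ 0.6618.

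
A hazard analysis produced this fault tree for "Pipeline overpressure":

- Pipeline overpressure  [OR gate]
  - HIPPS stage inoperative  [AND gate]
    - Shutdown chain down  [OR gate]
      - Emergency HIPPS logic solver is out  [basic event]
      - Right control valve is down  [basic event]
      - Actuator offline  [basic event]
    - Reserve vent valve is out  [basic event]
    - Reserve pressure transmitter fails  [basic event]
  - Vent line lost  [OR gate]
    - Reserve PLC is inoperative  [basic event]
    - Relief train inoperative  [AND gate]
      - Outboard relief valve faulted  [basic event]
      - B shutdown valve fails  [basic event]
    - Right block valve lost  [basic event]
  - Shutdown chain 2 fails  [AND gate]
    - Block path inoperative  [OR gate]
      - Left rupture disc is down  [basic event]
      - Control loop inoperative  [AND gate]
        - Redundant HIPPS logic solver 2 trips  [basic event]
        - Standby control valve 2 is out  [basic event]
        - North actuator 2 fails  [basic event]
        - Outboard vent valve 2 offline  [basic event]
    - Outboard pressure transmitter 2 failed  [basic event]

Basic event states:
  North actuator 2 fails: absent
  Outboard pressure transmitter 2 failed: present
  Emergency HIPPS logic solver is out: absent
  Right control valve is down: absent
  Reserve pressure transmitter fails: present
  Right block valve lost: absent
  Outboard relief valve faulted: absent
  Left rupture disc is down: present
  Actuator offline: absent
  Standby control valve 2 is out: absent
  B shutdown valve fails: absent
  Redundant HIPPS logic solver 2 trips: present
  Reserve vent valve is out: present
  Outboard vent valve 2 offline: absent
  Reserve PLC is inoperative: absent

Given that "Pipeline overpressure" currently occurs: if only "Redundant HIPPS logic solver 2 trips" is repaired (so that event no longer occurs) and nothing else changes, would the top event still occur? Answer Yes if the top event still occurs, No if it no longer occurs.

Yes

Counterfactual: set "Redundant HIPPS logic solver 2 trips" to not occurred.
Shutdown chain down [OR]: Emergency HIPPS logic solver is out=not, Right control valve is down=not, Actuator offline=not → no input occurs → does not occur.
HIPPS stage inoperative [AND]: Shutdown chain down=not, Reserve vent valve is out=occurs, Reserve pressure transmitter fails=occurs → not all inputs occur → does not occur.
Relief train inoperative [AND]: Outboard relief valve faulted=not, B shutdown valve fails=not → not all inputs occur → does not occur.
Vent line lost [OR]: Reserve PLC is inoperative=not, Relief train inoperative=not, Right block valve lost=not → no input occurs → does not occur.
Control loop inoperative [AND]: Redundant HIPPS logic solver 2 trips=not, Standby control valve 2 is out=not, North actuator 2 fails=not, Outboard vent valve 2 offline=not → not all inputs occur → does not occur.
Block path inoperative [OR]: Left rupture disc is down=occurs, Control loop inoperative=not → at least one input occurs → occurs.
Shutdown chain 2 fails [AND]: Block path inoperative=occurs, Outboard pressure transmitter 2 failed=occurs → all inputs occur → occurs.
Pipeline overpressure [OR]: HIPPS stage inoperative=not, Vent line lost=not, Shutdown chain 2 fails=occurs → at least one input occurs → occurs.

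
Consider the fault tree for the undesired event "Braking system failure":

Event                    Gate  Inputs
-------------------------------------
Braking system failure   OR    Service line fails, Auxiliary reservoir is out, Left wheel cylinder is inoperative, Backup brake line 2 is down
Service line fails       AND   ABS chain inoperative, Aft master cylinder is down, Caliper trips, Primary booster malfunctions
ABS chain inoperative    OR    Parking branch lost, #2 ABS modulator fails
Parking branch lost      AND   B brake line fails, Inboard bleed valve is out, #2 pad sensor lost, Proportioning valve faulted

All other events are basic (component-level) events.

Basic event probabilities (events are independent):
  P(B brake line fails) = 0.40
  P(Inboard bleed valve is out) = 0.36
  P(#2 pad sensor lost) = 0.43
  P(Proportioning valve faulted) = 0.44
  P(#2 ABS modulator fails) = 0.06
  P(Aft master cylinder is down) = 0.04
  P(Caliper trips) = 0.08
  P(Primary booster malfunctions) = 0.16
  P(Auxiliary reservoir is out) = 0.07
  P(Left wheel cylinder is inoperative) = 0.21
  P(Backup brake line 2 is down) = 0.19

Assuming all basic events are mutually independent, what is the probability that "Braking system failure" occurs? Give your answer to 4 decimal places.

0.4049

P(Parking branch lost) [AND] = 0.40 × 0.36 × 0.43 × 0.44 = 0.027245
P(ABS chain inoperative) [OR] = 1 − (1−0.027245) × (1−0.06) = 0.085610
P(Service line fails) [AND] = 0.085610 × 0.04 × 0.08 × 0.16 = 0.000044
P(Braking system failure) [OR] = 1 − (1−0.000044) × (1−0.07) × (1−0.21) × (1−0.19) = 0.404919
Rounded to 4 decimal places: P(Braking system failure) ≈ 0.4049.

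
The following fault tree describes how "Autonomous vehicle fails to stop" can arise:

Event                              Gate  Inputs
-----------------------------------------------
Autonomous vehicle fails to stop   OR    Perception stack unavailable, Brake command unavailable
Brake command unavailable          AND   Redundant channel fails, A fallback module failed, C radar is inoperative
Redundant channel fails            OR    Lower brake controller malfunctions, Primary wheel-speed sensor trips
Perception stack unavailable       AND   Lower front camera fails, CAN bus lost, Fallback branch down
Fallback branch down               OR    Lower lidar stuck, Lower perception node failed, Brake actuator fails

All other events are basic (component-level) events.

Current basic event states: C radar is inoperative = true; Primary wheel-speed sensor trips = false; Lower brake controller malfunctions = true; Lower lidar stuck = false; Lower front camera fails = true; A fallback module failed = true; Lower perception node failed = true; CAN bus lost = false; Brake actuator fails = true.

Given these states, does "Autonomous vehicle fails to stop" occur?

Yes

Fallback branch down [OR]: Lower lidar stuck=not, Lower perception node failed=occurs, Brake actuator fails=occurs → at least one input occurs → occurs.
Perception stack unavailable [AND]: Lower front camera fails=occurs, CAN bus lost=not, Fallback branch down=occurs → not all inputs occur → does not occur.
Redundant channel fails [OR]: Lower brake controller malfunctions=occurs, Primary wheel-speed sensor trips=not → at least one input occurs → occurs.
Brake command unavailable [AND]: Redundant channel fails=occurs, A fallback module failed=occurs, C radar is inoperative=occurs → all inputs occur → occurs.
Autonomous vehicle fails to stop [OR]: Perception stack unavailable=not, Brake command unavailable=occurs → at least one input occurs → occurs.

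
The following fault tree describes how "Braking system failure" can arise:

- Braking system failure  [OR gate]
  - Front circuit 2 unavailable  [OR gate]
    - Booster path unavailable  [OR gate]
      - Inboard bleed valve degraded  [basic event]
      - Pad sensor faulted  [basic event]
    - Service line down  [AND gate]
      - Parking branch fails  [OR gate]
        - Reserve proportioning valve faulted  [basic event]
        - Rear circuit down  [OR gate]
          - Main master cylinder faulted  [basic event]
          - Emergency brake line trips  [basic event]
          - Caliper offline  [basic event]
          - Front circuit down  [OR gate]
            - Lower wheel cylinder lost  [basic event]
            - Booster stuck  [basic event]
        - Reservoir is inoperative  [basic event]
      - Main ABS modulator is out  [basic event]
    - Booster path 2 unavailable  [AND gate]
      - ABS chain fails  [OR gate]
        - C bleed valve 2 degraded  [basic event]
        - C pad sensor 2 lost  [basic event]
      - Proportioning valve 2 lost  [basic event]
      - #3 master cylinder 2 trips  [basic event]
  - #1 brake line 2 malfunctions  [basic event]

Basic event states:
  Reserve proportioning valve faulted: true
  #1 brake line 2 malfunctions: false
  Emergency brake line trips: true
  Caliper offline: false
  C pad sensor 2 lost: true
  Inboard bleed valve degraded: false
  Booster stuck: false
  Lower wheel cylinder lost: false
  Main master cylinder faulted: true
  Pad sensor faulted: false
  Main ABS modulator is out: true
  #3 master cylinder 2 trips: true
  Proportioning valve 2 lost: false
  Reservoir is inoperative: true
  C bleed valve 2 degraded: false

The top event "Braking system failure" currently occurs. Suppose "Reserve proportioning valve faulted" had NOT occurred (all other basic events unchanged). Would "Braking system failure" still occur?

Counterfactual: set "Reserve proportioning valve faulted" to not occurred.
Booster path unavailable [OR]: Inboard bleed valve degraded=not, Pad sensor faulted=not → no input occurs → does not occur.
Front circuit down [OR]: Lower wheel cylinder lost=not, Booster stuck=not → no input occurs → does not occur.
Rear circuit down [OR]: Main master cylinder faulted=occurs, Emergency brake line trips=occurs, Caliper offline=not, Front circuit down=not → at least one input occurs → occurs.
Parking branch fails [OR]: Reserve proportioning valve faulted=not, Rear circuit down=occurs, Reservoir is inoperative=occurs → at least one input occurs → occurs.
Service line down [AND]: Parking branch fails=occurs, Main ABS modulator is out=occurs → all inputs occur → occurs.
ABS chain fails [OR]: C bleed valve 2 degraded=not, C pad sensor 2 lost=occurs → at least one input occurs → occurs.
Booster path 2 unavailable [AND]: ABS chain fails=occurs, Proportioning valve 2 lost=not, #3 master cylinder 2 trips=occurs → not all inputs occur → does not occur.
Front circuit 2 unavailable [OR]: Booster path unavailable=not, Service line down=occurs, Booster path 2 unavailable=not → at least one input occurs → occurs.
Braking system failure [OR]: Front circuit 2 unavailable=occurs, #1 brake line 2 malfunctions=not → at least one input occurs → occurs.

Yes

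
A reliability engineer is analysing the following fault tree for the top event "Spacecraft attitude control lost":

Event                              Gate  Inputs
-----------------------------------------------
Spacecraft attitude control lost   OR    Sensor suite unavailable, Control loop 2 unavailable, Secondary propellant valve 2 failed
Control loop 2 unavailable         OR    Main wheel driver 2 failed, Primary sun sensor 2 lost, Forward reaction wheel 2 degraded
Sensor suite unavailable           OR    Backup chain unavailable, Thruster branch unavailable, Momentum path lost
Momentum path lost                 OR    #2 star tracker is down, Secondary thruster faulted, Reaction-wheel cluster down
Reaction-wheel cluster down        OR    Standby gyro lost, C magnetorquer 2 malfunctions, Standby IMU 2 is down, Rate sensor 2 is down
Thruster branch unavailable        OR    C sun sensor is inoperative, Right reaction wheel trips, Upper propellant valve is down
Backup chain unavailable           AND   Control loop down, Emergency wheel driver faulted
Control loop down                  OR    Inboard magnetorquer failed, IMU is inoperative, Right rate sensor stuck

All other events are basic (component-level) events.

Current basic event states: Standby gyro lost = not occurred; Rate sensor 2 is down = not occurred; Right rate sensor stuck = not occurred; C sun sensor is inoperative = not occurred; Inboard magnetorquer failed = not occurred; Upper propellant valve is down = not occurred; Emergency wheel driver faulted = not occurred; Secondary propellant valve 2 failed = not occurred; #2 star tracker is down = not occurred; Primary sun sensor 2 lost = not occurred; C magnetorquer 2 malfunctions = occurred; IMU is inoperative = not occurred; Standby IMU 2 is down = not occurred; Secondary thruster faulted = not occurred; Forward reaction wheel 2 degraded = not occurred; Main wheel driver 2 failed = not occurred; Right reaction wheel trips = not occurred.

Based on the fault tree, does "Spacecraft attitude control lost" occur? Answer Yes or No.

Control loop down [OR]: Inboard magnetorquer failed=not, IMU is inoperative=not, Right rate sensor stuck=not → no input occurs → does not occur.
Backup chain unavailable [AND]: Control loop down=not, Emergency wheel driver faulted=not → not all inputs occur → does not occur.
Thruster branch unavailable [OR]: C sun sensor is inoperative=not, Right reaction wheel trips=not, Upper propellant valve is down=not → no input occurs → does not occur.
Reaction-wheel cluster down [OR]: Standby gyro lost=not, C magnetorquer 2 malfunctions=occurs, Standby IMU 2 is down=not, Rate sensor 2 is down=not → at least one input occurs → occurs.
Momentum path lost [OR]: #2 star tracker is down=not, Secondary thruster faulted=not, Reaction-wheel cluster down=occurs → at least one input occurs → occurs.
Sensor suite unavailable [OR]: Backup chain unavailable=not, Thruster branch unavailable=not, Momentum path lost=occurs → at least one input occurs → occurs.
Control loop 2 unavailable [OR]: Main wheel driver 2 failed=not, Primary sun sensor 2 lost=not, Forward reaction wheel 2 degraded=not → no input occurs → does not occur.
Spacecraft attitude control lost [OR]: Sensor suite unavailable=occurs, Control loop 2 unavailable=not, Secondary propellant valve 2 failed=not → at least one input occurs → occurs.

Yes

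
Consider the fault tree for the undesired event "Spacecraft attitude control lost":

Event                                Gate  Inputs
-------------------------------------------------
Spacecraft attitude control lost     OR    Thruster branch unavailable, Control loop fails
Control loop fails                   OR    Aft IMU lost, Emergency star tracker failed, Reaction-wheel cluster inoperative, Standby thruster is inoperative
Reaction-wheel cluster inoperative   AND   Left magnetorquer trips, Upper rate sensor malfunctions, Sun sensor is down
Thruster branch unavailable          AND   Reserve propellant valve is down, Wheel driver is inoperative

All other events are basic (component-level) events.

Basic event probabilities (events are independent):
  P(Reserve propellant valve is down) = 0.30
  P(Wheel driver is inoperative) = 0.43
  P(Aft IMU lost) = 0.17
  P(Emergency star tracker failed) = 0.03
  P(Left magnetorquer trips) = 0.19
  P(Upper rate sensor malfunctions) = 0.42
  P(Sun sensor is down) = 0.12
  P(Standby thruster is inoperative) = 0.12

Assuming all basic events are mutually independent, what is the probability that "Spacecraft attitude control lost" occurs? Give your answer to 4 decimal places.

P(Thruster branch unavailable) [AND] = 0.30 × 0.43 = 0.129000
P(Reaction-wheel cluster inoperative) [AND] = 0.19 × 0.42 × 0.12 = 0.009576
P(Control loop fails) [OR] = 1 − (1−0.17) × (1−0.03) × (1−0.009576) × (1−0.12) = 0.298296
P(Spacecraft attitude control lost) [OR] = 1 − (1−0.129000) × (1−0.298296) = 0.388816
Rounded to 4 decimal places: P(Spacecraft attitude control lost) ≈ 0.3888.

0.3888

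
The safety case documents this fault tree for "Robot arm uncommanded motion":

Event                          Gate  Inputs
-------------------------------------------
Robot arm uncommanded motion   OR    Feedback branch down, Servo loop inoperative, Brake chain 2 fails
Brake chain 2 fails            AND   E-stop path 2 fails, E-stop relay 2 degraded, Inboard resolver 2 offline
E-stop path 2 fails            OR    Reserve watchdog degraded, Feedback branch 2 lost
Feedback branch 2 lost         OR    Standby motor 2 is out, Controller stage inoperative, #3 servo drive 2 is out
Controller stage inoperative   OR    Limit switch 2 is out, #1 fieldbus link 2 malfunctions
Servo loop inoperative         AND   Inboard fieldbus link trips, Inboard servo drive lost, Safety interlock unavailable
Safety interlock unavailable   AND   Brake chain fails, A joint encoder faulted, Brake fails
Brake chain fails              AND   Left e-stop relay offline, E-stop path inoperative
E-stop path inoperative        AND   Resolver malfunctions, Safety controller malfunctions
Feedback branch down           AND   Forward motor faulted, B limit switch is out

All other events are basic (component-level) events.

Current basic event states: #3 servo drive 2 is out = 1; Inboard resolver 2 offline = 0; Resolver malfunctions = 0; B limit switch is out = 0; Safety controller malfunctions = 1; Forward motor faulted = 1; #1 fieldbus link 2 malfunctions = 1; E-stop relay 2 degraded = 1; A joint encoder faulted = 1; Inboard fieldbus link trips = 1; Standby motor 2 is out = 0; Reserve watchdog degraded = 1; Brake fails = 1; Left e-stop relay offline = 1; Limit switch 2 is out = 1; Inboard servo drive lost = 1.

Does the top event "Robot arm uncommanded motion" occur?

Feedback branch down [AND]: Forward motor faulted=occurs, B limit switch is out=not → not all inputs occur → does not occur.
E-stop path inoperative [AND]: Resolver malfunctions=not, Safety controller malfunctions=occurs → not all inputs occur → does not occur.
Brake chain fails [AND]: Left e-stop relay offline=occurs, E-stop path inoperative=not → not all inputs occur → does not occur.
Safety interlock unavailable [AND]: Brake chain fails=not, A joint encoder faulted=occurs, Brake fails=occurs → not all inputs occur → does not occur.
Servo loop inoperative [AND]: Inboard fieldbus link trips=occurs, Inboard servo drive lost=occurs, Safety interlock unavailable=not → not all inputs occur → does not occur.
Controller stage inoperative [OR]: Limit switch 2 is out=occurs, #1 fieldbus link 2 malfunctions=occurs → at least one input occurs → occurs.
Feedback branch 2 lost [OR]: Standby motor 2 is out=not, Controller stage inoperative=occurs, #3 servo drive 2 is out=occurs → at least one input occurs → occurs.
E-stop path 2 fails [OR]: Reserve watchdog degraded=occurs, Feedback branch 2 lost=occurs → at least one input occurs → occurs.
Brake chain 2 fails [AND]: E-stop path 2 fails=occurs, E-stop relay 2 degraded=occurs, Inboard resolver 2 offline=not → not all inputs occur → does not occur.
Robot arm uncommanded motion [OR]: Feedback branch down=not, Servo loop inoperative=not, Brake chain 2 fails=not → no input occurs → does not occur.

No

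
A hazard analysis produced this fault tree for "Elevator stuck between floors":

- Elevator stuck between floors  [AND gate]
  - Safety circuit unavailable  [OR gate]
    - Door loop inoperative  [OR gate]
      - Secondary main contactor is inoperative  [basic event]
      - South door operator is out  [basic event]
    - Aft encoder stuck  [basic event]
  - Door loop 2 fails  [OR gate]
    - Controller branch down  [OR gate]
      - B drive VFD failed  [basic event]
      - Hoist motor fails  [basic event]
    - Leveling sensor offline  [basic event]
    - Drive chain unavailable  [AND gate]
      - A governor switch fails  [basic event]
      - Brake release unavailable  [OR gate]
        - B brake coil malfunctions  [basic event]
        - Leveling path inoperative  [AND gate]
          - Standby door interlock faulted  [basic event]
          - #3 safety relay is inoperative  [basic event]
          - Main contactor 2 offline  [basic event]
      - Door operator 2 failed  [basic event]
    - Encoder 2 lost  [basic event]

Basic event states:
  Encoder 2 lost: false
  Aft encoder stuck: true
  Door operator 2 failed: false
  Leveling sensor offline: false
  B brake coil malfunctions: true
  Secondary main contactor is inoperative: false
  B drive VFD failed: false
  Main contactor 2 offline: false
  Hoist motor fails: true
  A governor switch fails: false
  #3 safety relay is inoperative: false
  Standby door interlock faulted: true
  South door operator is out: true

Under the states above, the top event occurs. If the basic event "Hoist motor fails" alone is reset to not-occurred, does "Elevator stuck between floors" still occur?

Counterfactual: set "Hoist motor fails" to not occurred.
Door loop inoperative [OR]: Secondary main contactor is inoperative=not, South door operator is out=occurs → at least one input occurs → occurs.
Safety circuit unavailable [OR]: Door loop inoperative=occurs, Aft encoder stuck=occurs → at least one input occurs → occurs.
Controller branch down [OR]: B drive VFD failed=not, Hoist motor fails=not → no input occurs → does not occur.
Leveling path inoperative [AND]: Standby door interlock faulted=occurs, #3 safety relay is inoperative=not, Main contactor 2 offline=not → not all inputs occur → does not occur.
Brake release unavailable [OR]: B brake coil malfunctions=occurs, Leveling path inoperative=not → at least one input occurs → occurs.
Drive chain unavailable [AND]: A governor switch fails=not, Brake release unavailable=occurs, Door operator 2 failed=not → not all inputs occur → does not occur.
Door loop 2 fails [OR]: Controller branch down=not, Leveling sensor offline=not, Drive chain unavailable=not, Encoder 2 lost=not → no input occurs → does not occur.
Elevator stuck between floors [AND]: Safety circuit unavailable=occurs, Door loop 2 fails=not → not all inputs occur → does not occur.

No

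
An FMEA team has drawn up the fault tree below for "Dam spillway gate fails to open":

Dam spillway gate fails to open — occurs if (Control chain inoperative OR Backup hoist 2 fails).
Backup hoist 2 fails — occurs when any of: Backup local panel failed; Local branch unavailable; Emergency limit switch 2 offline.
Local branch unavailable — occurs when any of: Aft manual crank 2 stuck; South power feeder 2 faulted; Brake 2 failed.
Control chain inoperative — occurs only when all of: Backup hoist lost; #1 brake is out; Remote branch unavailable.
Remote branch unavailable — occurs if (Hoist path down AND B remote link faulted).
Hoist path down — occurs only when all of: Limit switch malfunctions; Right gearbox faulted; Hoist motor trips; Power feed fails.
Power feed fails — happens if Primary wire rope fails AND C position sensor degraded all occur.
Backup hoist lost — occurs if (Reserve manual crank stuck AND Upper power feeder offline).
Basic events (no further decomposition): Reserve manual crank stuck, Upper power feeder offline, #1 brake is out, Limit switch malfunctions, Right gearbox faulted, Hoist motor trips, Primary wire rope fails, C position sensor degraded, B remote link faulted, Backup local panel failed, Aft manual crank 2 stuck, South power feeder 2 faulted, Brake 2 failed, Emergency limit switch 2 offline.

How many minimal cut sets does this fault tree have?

Backup hoist lost [AND]: one cut set from each child combined → 1 × 1 = 1 cut set(s).
Power feed fails [AND]: one cut set from each child combined → 1 × 1 = 1 cut set(s).
Hoist path down [AND]: one cut set from each child combined → 1 × 1 × 1 × 1 = 1 cut set(s).
Remote branch unavailable [AND]: one cut set from each child combined → 1 × 1 = 1 cut set(s).
Control chain inoperative [AND]: one cut set from each child combined → 1 × 1 × 1 = 1 cut set(s).
Local branch unavailable [OR]: union of children's cut sets → 3 cut set(s).
Backup hoist 2 fails [OR]: union of children's cut sets → 5 cut set(s).
Dam spillway gate fails to open [OR]: union of children's cut sets → 6 cut set(s).
Minimal cut sets: {#1 brake is out, B remote link faulted, C position sensor degraded, Hoist motor trips, Limit switch malfunctions, Primary wire rope fails, Reserve manual crank stuck, Right gearbox faulted, Upper power feeder offline}; {Backup local panel failed}; {Aft manual crank 2 stuck}; {South power feeder 2 faulted}; {Brake 2 failed}; {Emergency limit switch 2 offline}.

6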